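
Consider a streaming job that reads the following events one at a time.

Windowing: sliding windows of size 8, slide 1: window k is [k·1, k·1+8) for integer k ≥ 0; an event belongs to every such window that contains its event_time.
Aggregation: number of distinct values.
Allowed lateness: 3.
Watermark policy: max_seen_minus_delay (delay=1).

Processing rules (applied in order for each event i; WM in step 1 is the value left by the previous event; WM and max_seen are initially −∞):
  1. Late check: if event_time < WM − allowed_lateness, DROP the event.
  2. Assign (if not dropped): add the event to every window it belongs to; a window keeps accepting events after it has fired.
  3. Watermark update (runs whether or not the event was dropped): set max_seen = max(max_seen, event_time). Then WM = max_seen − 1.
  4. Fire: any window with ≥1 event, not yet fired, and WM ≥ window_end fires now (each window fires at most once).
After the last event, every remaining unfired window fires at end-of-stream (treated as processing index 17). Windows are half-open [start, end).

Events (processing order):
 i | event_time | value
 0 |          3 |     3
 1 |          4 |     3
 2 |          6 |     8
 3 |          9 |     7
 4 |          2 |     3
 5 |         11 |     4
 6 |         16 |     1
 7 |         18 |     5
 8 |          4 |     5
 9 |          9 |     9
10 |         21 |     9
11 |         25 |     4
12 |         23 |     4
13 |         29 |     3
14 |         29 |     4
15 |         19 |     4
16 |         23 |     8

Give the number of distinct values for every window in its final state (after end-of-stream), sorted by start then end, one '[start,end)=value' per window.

i=0 t=3 v=3: → [3,11),[2,10),[1,9),[0,8); WM=2
i=1 t=4 v=3: → [4,12),[3,11),[2,10),[1,9),[0,8); WM=3
i=2 t=6 v=8: → [6,14),[5,13),[4,12),[3,11),[2,10),[1,9),[0,8); WM=5
i=3 t=9 v=7: → [9,17),[8,16),[7,15),[6,14),[5,13),[4,12),[3,11),[2,10); WM=8; [0,8) fires=2
i=4 t=2 v=3: DROP (t<8-3); WM=8
i=5 t=11 v=4: → [11,19),[10,18),[9,17),[8,16),[7,15),[6,14),[5,13),[4,12); WM=10; [1,9) fires=2 [2,10) fires=3
i=6 t=16 v=1: → [16,24),[15,23),[14,22),[13,21),[12,20),[11,19),[10,18),[9,17); WM=15; [3,11) fires=3 [4,12) fires=4 [5,13) fires=3 [6,14) fires=3 [7,15) fires=2
i=7 t=18 v=5: → [18,26),[17,25),[16,24),[15,23),[14,22),[13,21),[12,20),[11,19); WM=17; [8,16) fires=2 [9,17) fires=3
i=8 t=4 v=5: DROP (t<17-3); WM=17
i=9 t=9 v=9: DROP (t<17-3); WM=17
i=10 t=21 v=9: → [21,29),[20,28),[19,27),[18,26),[17,25),[16,24),[15,23),[14,22); WM=20; [10,18) fires=2 [11,19) fires=3 [12,20) fires=2
i=11 t=25 v=4: → [25,33),[24,32),[23,31),[22,30),[21,29),[20,28),[19,27),[18,26); WM=24; [13,21) fires=2 [14,22) fires=3 [15,23) fires=3 [16,24) fires=3
i=12 t=23 v=4: → [23,31),[22,30),[21,29),[20,28),[19,27),[18,26),[17,25),[16,24); WM=24
i=13 t=29 v=3: → [29,37),[28,36),[27,35),[26,34),[25,33),[24,32),[23,31),[22,30); WM=28; [17,25) fires=3 [18,26) fires=3 [19,27) fires=2 [20,28) fires=2
i=14 t=29 v=4: → [29,37),[28,36),[27,35),[26,34),[25,33),[24,32),[23,31),[22,30); WM=28
i=15 t=19 v=4: DROP (t<28-3); WM=28
i=16 t=23 v=8: DROP (t<28-3); WM=28

[0,8)=2 [1,9)=2 [2,10)=3 [3,11)=3 [4,12)=4 [5,13)=3 [6,14)=3 [7,15)=2 [8,16)=2 [9,17)=3 [10,18)=2 [11,19)=3 [12,20)=2 [13,21)=2 [14,22)=3 [15,23)=3 [16,24)=4 [17,25)=3 [18,26)=3 [19,27)=2 [20,28)=2 [21,29)=2 [22,30)=2 [23,31)=2 [24,32)=2 [25,33)=2 [26,34)=2 [27,35)=2 [28,36)=2 [29,37)=2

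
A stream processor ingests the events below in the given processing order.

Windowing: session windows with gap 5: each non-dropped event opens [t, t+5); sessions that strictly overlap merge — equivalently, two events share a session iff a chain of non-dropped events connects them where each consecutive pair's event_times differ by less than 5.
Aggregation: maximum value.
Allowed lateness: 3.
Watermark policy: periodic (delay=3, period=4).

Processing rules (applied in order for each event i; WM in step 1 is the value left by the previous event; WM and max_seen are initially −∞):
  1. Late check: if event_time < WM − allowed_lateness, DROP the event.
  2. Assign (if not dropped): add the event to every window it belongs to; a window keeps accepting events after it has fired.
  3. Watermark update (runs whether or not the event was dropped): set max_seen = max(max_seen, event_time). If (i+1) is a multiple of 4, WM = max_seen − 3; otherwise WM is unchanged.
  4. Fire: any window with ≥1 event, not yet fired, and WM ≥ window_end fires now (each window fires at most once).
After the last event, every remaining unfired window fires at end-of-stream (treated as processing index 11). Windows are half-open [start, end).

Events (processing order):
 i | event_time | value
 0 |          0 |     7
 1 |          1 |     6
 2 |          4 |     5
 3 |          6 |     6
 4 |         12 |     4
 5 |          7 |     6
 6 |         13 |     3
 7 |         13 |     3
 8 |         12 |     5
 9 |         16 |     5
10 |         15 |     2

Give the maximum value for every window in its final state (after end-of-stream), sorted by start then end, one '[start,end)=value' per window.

i=0 t=0 v=7: → [0,5); WM=−∞
i=1 t=1 v=6: → [0,6); WM=−∞
i=2 t=4 v=5: → [0,9); WM=−∞
i=3 t=6 v=6: → [0,11); WM=3
i=4 t=12 v=4: → [12,17); WM=3
i=5 t=7 v=6: → [0,12); WM=3
i=6 t=13 v=3: → [12,18); WM=3
i=7 t=13 v=3: → [12,18); WM=10
i=8 t=12 v=5: → [12,18); WM=10
i=9 t=16 v=5: → [12,21); WM=10
i=10 t=15 v=2: → [12,21); WM=10

[0,12)=7 [12,21)=5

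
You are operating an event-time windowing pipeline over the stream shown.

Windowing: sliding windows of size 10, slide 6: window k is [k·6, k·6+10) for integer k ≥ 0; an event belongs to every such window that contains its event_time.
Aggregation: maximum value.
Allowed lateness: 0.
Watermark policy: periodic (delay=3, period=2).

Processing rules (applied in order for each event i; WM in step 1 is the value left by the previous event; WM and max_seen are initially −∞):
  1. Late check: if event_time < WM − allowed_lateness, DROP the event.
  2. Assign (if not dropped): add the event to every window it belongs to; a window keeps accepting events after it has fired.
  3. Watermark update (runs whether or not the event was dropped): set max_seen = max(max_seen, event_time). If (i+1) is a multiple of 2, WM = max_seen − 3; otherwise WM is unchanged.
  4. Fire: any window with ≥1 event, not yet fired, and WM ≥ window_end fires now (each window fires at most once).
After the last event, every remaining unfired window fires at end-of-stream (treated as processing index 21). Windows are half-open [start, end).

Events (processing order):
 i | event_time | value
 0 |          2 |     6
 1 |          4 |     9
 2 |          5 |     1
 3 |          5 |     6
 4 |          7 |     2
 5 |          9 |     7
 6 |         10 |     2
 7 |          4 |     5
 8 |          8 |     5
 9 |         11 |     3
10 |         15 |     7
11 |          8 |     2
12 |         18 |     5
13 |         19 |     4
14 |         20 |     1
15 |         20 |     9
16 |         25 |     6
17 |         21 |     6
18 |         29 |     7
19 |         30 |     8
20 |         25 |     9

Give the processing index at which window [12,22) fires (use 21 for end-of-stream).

17

i=0 t=2 v=6: → [0,10); WM=−∞
i=1 t=4 v=9: → [0,10); WM=1
i=2 t=5 v=1: → [0,10); WM=1
i=3 t=5 v=6: → [0,10); WM=2
i=4 t=7 v=2: → [6,16),[0,10); WM=2
i=5 t=9 v=7: → [6,16),[0,10); WM=6
i=6 t=10 v=2: → [6,16); WM=6
i=7 t=4 v=5: DROP (t<6-0); WM=7
i=8 t=8 v=5: → [6,16),[0,10); WM=7
i=9 t=11 v=3: → [6,16); WM=8
i=10 t=15 v=7: → [12,22),[6,16); WM=8
i=11 t=8 v=2: → [6,16),[0,10); WM=12; [0,10) fires=9
i=12 t=18 v=5: → [18,28),[12,22); WM=12
i=13 t=19 v=4: → [18,28),[12,22); WM=16; [6,16) fires=7
i=14 t=20 v=1: → [18,28),[12,22); WM=16
i=15 t=20 v=9: → [18,28),[12,22); WM=17
i=16 t=25 v=6: → [24,34),[18,28); WM=17
i=17 t=21 v=6: → [18,28),[12,22); WM=22; [12,22) fires=9
i=18 t=29 v=7: → [24,34); WM=22
i=19 t=30 v=8: → [30,40),[24,34); WM=27
i=20 t=25 v=9: DROP (t<27-0); WM=27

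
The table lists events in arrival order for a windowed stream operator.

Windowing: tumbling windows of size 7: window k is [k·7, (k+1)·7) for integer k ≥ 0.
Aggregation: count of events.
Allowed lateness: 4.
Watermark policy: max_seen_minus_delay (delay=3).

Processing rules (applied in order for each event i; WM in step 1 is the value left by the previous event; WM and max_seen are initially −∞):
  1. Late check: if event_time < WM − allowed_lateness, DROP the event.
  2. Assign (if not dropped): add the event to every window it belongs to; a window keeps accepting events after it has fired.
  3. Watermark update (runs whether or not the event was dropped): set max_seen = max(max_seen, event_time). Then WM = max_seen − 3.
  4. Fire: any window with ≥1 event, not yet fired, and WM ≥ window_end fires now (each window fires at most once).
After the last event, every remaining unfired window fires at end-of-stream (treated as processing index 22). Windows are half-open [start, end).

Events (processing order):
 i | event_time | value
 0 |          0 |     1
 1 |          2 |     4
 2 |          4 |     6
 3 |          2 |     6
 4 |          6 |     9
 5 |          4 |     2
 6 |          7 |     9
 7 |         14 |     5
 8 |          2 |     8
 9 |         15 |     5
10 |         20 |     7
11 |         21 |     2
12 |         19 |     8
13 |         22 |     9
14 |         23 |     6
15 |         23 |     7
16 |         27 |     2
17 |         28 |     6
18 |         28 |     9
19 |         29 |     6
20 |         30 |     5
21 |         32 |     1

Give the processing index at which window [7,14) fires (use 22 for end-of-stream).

i=0 t=0 v=1: → [0,7); WM=-3
i=1 t=2 v=4: → [0,7); WM=-1
i=2 t=4 v=6: → [0,7); WM=1
i=3 t=2 v=6: → [0,7); WM=1
i=4 t=6 v=9: → [0,7); WM=3
i=5 t=4 v=2: → [0,7); WM=3
i=6 t=7 v=9: → [7,14); WM=4
i=7 t=14 v=5: → [14,21); WM=11; [0,7) fires=6
i=8 t=2 v=8: DROP (t<11-4); WM=11
i=9 t=15 v=5: → [14,21); WM=12
i=10 t=20 v=7: → [14,21); WM=17; [7,14) fires=1
i=11 t=21 v=2: → [21,28); WM=18
i=12 t=19 v=8: → [14,21); WM=18
i=13 t=22 v=9: → [21,28); WM=19
i=14 t=23 v=6: → [21,28); WM=20
i=15 t=23 v=7: → [21,28); WM=20
i=16 t=27 v=2: → [21,28); WM=24; [14,21) fires=4
i=17 t=28 v=6: → [28,35); WM=25
i=18 t=28 v=9: → [28,35); WM=25
i=19 t=29 v=6: → [28,35); WM=26
i=20 t=30 v=5: → [28,35); WM=27
i=21 t=32 v=1: → [28,35); WM=29; [21,28) fires=5

10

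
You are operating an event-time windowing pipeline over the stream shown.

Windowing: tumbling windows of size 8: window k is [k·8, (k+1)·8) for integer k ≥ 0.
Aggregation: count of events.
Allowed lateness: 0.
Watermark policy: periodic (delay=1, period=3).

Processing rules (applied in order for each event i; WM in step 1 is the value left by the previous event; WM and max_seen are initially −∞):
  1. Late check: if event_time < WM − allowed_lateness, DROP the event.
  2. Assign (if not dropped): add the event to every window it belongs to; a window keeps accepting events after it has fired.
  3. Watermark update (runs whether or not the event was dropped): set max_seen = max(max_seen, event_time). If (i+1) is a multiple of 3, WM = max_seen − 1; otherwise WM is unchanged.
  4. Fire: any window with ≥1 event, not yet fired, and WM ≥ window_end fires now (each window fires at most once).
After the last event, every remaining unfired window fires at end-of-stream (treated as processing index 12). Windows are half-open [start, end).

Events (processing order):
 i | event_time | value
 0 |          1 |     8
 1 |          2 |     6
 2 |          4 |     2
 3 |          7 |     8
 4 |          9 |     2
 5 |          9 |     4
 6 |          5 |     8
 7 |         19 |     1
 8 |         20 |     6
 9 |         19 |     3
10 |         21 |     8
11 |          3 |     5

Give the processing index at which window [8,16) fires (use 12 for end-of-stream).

8

i=0 t=1 v=8: → [0,8); WM=−∞
i=1 t=2 v=6: → [0,8); WM=−∞
i=2 t=4 v=2: → [0,8); WM=3
i=3 t=7 v=8: → [0,8); WM=3
i=4 t=9 v=2: → [8,16); WM=3
i=5 t=9 v=4: → [8,16); WM=8; [0,8) fires=4
i=6 t=5 v=8: DROP (t<8-0); WM=8
i=7 t=19 v=1: → [16,24); WM=8
i=8 t=20 v=6: → [16,24); WM=19; [8,16) fires=2
i=9 t=19 v=3: → [16,24); WM=19
i=10 t=21 v=8: → [16,24); WM=19
i=11 t=3 v=5: DROP (t<19-0); WM=20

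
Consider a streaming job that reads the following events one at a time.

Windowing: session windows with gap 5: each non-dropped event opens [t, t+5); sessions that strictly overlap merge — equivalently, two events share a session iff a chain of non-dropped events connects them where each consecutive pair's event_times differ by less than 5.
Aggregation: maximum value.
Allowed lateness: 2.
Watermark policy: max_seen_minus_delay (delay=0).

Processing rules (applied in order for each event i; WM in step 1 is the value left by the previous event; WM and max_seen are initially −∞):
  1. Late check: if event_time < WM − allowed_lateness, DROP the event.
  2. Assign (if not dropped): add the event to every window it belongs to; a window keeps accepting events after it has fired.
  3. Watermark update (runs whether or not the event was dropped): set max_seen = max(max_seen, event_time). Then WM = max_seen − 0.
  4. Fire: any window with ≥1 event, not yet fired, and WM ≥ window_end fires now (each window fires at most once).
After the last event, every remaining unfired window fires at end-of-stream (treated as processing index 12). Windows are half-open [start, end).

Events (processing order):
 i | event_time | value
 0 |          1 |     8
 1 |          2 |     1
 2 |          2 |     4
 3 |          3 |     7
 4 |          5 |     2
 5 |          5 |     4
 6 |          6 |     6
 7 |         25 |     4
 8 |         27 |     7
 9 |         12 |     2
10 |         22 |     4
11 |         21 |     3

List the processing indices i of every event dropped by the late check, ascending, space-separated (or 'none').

i=0 t=1 v=8: → [1,6); WM=1
i=1 t=2 v=1: → [1,7); WM=2
i=2 t=2 v=4: → [1,7); WM=2
i=3 t=3 v=7: → [1,8); WM=3
i=4 t=5 v=2: → [1,10); WM=5
i=5 t=5 v=4: → [1,10); WM=5
i=6 t=6 v=6: → [1,11); WM=6
i=7 t=25 v=4: → [25,30); WM=25
i=8 t=27 v=7: → [25,32); WM=27
i=9 t=12 v=2: DROP (t<27-2); WM=27
i=10 t=22 v=4: DROP (t<27-2); WM=27
i=11 t=21 v=3: DROP (t<27-2); WM=27

9 10 11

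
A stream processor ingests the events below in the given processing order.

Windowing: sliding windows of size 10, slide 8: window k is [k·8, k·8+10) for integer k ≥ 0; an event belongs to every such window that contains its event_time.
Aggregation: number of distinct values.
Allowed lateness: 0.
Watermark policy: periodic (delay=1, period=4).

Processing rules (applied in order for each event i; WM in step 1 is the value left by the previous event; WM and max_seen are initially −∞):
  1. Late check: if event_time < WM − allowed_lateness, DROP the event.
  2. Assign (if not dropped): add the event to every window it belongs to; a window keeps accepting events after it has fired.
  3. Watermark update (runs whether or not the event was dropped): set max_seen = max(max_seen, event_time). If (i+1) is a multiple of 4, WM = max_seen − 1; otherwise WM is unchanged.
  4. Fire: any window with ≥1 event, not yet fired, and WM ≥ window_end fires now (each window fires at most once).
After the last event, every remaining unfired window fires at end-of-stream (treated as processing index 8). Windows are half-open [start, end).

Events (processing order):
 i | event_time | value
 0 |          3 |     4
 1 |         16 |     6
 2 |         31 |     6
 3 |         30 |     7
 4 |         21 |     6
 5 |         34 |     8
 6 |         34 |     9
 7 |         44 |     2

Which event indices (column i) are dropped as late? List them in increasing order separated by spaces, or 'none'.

4

i=0 t=3 v=4: → [0,10); WM=−∞
i=1 t=16 v=6: → [16,26),[8,18); WM=−∞
i=2 t=31 v=6: → [24,34); WM=−∞
i=3 t=30 v=7: → [24,34); WM=30; [0,10) fires=1 [8,18) fires=1 [16,26) fires=1
i=4 t=21 v=6: DROP (t<30-0); WM=30
i=5 t=34 v=8: → [32,42); WM=30
i=6 t=34 v=9: → [32,42); WM=30
i=7 t=44 v=2: → [40,50); WM=43; [24,34) fires=2 [32,42) fires=2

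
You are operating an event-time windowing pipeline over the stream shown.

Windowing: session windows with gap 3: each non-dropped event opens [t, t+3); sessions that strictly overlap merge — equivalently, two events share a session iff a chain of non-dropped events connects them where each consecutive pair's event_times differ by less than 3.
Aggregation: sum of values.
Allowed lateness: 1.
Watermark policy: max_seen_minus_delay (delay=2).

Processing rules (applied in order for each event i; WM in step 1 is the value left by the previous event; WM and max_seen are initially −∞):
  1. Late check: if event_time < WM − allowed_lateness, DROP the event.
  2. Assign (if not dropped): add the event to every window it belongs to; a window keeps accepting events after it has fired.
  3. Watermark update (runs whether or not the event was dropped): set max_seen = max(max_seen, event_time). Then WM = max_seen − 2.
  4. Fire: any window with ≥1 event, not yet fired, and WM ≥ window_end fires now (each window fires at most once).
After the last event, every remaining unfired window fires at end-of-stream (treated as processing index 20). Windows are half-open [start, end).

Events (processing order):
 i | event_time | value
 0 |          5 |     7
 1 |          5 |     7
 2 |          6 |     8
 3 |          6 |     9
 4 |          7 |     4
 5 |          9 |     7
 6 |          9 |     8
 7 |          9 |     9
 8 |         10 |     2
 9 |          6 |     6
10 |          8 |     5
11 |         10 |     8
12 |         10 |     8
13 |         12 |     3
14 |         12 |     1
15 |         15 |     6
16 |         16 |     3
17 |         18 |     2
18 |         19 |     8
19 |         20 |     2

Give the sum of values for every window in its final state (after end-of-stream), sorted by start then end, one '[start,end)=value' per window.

i=0 t=5 v=7: → [5,8); WM=3
i=1 t=5 v=7: → [5,8); WM=3
i=2 t=6 v=8: → [5,9); WM=4
i=3 t=6 v=9: → [5,9); WM=4
i=4 t=7 v=4: → [5,10); WM=5
i=5 t=9 v=7: → [5,12); WM=7
i=6 t=9 v=8: → [5,12); WM=7
i=7 t=9 v=9: → [5,12); WM=7
i=8 t=10 v=2: → [5,13); WM=8
i=9 t=6 v=6: DROP (t<8-1); WM=8
i=10 t=8 v=5: → [5,13); WM=8
i=11 t=10 v=8: → [5,13); WM=8
i=12 t=10 v=8: → [5,13); WM=8
i=13 t=12 v=3: → [5,15); WM=10
i=14 t=12 v=1: → [5,15); WM=10
i=15 t=15 v=6: → [15,18); WM=13
i=16 t=16 v=3: → [15,19); WM=14
i=17 t=18 v=2: → [15,21); WM=16
i=18 t=19 v=8: → [15,22); WM=17
i=19 t=20 v=2: → [15,23); WM=18

[5,15)=86 [15,23)=21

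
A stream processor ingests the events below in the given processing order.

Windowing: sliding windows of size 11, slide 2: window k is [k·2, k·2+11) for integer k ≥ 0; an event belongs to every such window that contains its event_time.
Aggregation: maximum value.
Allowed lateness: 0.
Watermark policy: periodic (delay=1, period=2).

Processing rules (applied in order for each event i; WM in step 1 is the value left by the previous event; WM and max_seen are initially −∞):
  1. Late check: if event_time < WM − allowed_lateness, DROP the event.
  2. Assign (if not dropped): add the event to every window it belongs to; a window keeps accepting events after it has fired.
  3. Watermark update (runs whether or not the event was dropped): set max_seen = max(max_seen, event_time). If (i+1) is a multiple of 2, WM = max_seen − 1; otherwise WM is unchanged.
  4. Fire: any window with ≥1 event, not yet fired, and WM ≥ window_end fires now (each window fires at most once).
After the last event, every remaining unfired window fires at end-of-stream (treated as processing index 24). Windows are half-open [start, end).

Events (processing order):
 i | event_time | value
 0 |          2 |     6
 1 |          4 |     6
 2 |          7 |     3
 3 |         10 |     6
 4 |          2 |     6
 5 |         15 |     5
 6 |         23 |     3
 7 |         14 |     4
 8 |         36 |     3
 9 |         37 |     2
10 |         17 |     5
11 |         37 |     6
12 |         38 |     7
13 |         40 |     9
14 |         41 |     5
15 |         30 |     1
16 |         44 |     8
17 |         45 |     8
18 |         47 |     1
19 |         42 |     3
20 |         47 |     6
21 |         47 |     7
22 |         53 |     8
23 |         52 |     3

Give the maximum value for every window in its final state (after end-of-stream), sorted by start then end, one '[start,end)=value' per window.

i=0 t=2 v=6: → [2,13),[0,11); WM=−∞
i=1 t=4 v=6: → [4,15),[2,13),[0,11); WM=3
i=2 t=7 v=3: → [6,17),[4,15),[2,13),[0,11); WM=3
i=3 t=10 v=6: → [10,21),[8,19),[6,17),[4,15),[2,13),[0,11); WM=9
i=4 t=2 v=6: DROP (t<9-0); WM=9
i=5 t=15 v=5: → [14,25),[12,23),[10,21),[8,19),[6,17); WM=14; [0,11) fires=6 [2,13) fires=6
i=6 t=23 v=3: → [22,33),[20,31),[18,29),[16,27),[14,25); WM=14
i=7 t=14 v=4: → [14,25),[12,23),[10,21),[8,19),[6,17),[4,15); WM=22; [4,15) fires=6 [6,17) fires=6 [8,19) fires=6 [10,21) fires=6
i=8 t=36 v=3: → [36,47),[34,45),[32,43),[30,41),[28,39),[26,37); WM=22
i=9 t=37 v=2: → [36,47),[34,45),[32,43),[30,41),[28,39); WM=36; [12,23) fires=5 [14,25) fires=5 [16,27) fires=3 [18,29) fires=3 [20,31) fires=3 [22,33) fires=3
i=10 t=17 v=5: DROP (t<36-0); WM=36
i=11 t=37 v=6: → [36,47),[34,45),[32,43),[30,41),[28,39); WM=36
i=12 t=38 v=7: → [38,49),[36,47),[34,45),[32,43),[30,41),[28,39); WM=36
i=13 t=40 v=9: → [40,51),[38,49),[36,47),[34,45),[32,43),[30,41); WM=39; [26,37) fires=3 [28,39) fires=7
i=14 t=41 v=5: → [40,51),[38,49),[36,47),[34,45),[32,43); WM=39
i=15 t=30 v=1: DROP (t<39-0); WM=40
i=16 t=44 v=8: → [44,55),[42,53),[40,51),[38,49),[36,47),[34,45); WM=40
i=17 t=45 v=8: → [44,55),[42,53),[40,51),[38,49),[36,47); WM=44; [30,41) fires=9 [32,43) fires=9
i=18 t=47 v=1: → [46,57),[44,55),[42,53),[40,51),[38,49); WM=44
i=19 t=42 v=3: DROP (t<44-0); WM=46; [34,45) fires=9
i=20 t=47 v=6: → [46,57),[44,55),[42,53),[40,51),[38,49); WM=46
i=21 t=47 v=7: → [46,57),[44,55),[42,53),[40,51),[38,49); WM=46
i=22 t=53 v=8: → [52,63),[50,61),[48,59),[46,57),[44,55); WM=46
i=23 t=52 v=3: → [52,63),[50,61),[48,59),[46,57),[44,55),[42,53); WM=52; [36,47) fires=9 [38,49) fires=9 [40,51) fires=9

[0,11)=6 [2,13)=6 [4,15)=6 [6,17)=6 [8,19)=6 [10,21)=6 [12,23)=5 [14,25)=5 [16,27)=3 [18,29)=3 [20,31)=3 [22,33)=3 [26,37)=3 [28,39)=7 [30,41)=9 [32,43)=9 [34,45)=9 [36,47)=9 [38,49)=9 [40,51)=9 [42,53)=8 [44,55)=8 [46,57)=8 [48,59)=8 [50,61)=8 [52,63)=8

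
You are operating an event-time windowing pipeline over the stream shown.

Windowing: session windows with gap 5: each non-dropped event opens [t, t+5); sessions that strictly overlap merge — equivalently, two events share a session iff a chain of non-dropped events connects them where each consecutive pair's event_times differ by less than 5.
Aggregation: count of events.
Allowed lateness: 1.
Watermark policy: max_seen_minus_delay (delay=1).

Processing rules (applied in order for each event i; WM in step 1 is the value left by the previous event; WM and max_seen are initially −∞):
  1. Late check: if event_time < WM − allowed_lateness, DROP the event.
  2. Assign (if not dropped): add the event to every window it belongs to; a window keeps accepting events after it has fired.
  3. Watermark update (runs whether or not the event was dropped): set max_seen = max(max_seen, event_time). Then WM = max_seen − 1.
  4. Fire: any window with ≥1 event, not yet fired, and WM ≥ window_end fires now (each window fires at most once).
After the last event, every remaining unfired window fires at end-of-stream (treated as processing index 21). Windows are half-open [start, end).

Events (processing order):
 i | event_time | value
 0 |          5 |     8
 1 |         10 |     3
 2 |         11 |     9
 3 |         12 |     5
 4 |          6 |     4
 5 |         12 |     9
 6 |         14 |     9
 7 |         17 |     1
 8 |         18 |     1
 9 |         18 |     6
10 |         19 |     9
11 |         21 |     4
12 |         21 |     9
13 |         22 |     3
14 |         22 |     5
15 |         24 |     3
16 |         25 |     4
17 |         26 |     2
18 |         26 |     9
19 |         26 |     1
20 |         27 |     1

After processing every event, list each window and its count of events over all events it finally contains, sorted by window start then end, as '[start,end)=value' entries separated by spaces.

i=0 t=5 v=8: → [5,10); WM=4
i=1 t=10 v=3: → [10,15); WM=9
i=2 t=11 v=9: → [10,16); WM=10
i=3 t=12 v=5: → [10,17); WM=11
i=4 t=6 v=4: DROP (t<11-1); WM=11
i=5 t=12 v=9: → [10,17); WM=11
i=6 t=14 v=9: → [10,19); WM=13
i=7 t=17 v=1: → [10,22); WM=16
i=8 t=18 v=1: → [10,23); WM=17
i=9 t=18 v=6: → [10,23); WM=17
i=10 t=19 v=9: → [10,24); WM=18
i=11 t=21 v=4: → [10,26); WM=20
i=12 t=21 v=9: → [10,26); WM=20
i=13 t=22 v=3: → [10,27); WM=21
i=14 t=22 v=5: → [10,27); WM=21
i=15 t=24 v=3: → [10,29); WM=23
i=16 t=25 v=4: → [10,30); WM=24
i=17 t=26 v=2: → [10,31); WM=25
i=18 t=26 v=9: → [10,31); WM=25
i=19 t=26 v=1: → [10,31); WM=25
i=20 t=27 v=1: → [10,32); WM=26

[5,10)=1 [10,32)=19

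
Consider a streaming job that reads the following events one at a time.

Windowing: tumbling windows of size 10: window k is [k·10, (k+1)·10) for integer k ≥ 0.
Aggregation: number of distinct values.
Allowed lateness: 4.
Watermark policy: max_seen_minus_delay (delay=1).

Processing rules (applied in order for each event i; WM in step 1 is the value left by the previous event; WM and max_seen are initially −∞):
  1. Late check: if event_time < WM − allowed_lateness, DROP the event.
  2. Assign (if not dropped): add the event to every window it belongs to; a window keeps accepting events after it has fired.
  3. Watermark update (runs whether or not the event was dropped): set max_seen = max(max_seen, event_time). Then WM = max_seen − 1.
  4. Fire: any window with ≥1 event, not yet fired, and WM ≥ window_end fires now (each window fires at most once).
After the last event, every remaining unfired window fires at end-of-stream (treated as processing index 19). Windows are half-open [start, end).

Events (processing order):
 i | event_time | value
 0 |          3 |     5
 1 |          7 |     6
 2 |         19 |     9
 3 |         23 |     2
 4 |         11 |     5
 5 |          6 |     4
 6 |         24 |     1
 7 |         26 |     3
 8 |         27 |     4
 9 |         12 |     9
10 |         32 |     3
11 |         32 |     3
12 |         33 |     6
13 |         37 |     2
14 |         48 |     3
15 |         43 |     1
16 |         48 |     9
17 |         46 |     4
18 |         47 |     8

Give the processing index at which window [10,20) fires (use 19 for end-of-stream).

3

i=0 t=3 v=5: → [0,10); WM=2
i=1 t=7 v=6: → [0,10); WM=6
i=2 t=19 v=9: → [10,20); WM=18; [0,10) fires=2
i=3 t=23 v=2: → [20,30); WM=22; [10,20) fires=1
i=4 t=11 v=5: DROP (t<22-4); WM=22
i=5 t=6 v=4: DROP (t<22-4); WM=22
i=6 t=24 v=1: → [20,30); WM=23
i=7 t=26 v=3: → [20,30); WM=25
i=8 t=27 v=4: → [20,30); WM=26
i=9 t=12 v=9: DROP (t<26-4); WM=26
i=10 t=32 v=3: → [30,40); WM=31; [20,30) fires=4
i=11 t=32 v=3: → [30,40); WM=31
i=12 t=33 v=6: → [30,40); WM=32
i=13 t=37 v=2: → [30,40); WM=36
i=14 t=48 v=3: → [40,50); WM=47; [30,40) fires=3
i=15 t=43 v=1: → [40,50); WM=47
i=16 t=48 v=9: → [40,50); WM=47
i=17 t=46 v=4: → [40,50); WM=47
i=18 t=47 v=8: → [40,50); WM=47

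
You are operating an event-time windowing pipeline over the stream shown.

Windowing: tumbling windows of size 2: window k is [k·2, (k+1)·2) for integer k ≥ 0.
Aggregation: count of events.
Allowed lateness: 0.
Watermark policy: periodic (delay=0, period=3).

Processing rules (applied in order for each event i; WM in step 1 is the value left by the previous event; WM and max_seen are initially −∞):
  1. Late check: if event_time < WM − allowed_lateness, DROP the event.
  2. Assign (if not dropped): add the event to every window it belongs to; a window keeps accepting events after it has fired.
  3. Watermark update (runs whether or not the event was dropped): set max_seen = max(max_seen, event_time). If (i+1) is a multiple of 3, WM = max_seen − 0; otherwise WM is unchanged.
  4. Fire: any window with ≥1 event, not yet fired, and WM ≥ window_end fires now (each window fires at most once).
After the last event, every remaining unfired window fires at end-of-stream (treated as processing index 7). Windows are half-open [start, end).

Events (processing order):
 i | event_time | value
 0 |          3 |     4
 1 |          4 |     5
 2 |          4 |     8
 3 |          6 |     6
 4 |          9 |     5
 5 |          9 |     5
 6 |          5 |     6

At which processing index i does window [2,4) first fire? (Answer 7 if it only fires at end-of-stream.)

2

i=0 t=3 v=4: → [2,4); WM=−∞
i=1 t=4 v=5: → [4,6); WM=−∞
i=2 t=4 v=8: → [4,6); WM=4; [2,4) fires=1
i=3 t=6 v=6: → [6,8); WM=4
i=4 t=9 v=5: → [8,10); WM=4
i=5 t=9 v=5: → [8,10); WM=9; [4,6) fires=2 [6,8) fires=1
i=6 t=5 v=6: DROP (t<9-0); WM=9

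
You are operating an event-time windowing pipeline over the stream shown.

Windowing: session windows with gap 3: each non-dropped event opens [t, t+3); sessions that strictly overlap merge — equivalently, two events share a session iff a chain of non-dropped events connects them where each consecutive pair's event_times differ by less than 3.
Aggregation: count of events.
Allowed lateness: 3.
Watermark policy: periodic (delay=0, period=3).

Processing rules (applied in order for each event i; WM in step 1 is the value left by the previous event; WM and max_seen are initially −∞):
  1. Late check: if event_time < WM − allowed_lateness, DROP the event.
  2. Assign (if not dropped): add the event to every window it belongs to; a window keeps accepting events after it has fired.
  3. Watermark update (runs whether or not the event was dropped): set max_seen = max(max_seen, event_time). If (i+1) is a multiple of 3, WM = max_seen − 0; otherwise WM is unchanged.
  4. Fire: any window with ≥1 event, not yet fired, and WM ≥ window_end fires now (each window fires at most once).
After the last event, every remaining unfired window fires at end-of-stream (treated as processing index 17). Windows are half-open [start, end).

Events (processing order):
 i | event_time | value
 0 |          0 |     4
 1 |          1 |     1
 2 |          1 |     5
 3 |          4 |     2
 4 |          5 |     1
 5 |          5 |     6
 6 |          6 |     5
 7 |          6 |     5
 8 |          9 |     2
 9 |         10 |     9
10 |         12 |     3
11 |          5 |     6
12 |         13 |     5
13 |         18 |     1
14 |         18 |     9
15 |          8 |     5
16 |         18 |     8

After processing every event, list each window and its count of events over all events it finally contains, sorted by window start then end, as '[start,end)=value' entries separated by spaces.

[0,4)=3 [4,9)=5 [9,16)=4 [18,21)=3

i=0 t=0 v=4: → [0,3); WM=−∞
i=1 t=1 v=1: → [0,4); WM=−∞
i=2 t=1 v=5: → [0,4); WM=1
i=3 t=4 v=2: → [4,7); WM=1
i=4 t=5 v=1: → [4,8); WM=1
i=5 t=5 v=6: → [4,8); WM=5
i=6 t=6 v=5: → [4,9); WM=5
i=7 t=6 v=5: → [4,9); WM=5
i=8 t=9 v=2: → [9,12); WM=9
i=9 t=10 v=9: → [9,13); WM=9
i=10 t=12 v=3: → [9,15); WM=9
i=11 t=5 v=6: DROP (t<9-3); WM=12
i=12 t=13 v=5: → [9,16); WM=12
i=13 t=18 v=1: → [18,21); WM=12
i=14 t=18 v=9: → [18,21); WM=18
i=15 t=8 v=5: DROP (t<18-3); WM=18
i=16 t=18 v=8: → [18,21); WM=18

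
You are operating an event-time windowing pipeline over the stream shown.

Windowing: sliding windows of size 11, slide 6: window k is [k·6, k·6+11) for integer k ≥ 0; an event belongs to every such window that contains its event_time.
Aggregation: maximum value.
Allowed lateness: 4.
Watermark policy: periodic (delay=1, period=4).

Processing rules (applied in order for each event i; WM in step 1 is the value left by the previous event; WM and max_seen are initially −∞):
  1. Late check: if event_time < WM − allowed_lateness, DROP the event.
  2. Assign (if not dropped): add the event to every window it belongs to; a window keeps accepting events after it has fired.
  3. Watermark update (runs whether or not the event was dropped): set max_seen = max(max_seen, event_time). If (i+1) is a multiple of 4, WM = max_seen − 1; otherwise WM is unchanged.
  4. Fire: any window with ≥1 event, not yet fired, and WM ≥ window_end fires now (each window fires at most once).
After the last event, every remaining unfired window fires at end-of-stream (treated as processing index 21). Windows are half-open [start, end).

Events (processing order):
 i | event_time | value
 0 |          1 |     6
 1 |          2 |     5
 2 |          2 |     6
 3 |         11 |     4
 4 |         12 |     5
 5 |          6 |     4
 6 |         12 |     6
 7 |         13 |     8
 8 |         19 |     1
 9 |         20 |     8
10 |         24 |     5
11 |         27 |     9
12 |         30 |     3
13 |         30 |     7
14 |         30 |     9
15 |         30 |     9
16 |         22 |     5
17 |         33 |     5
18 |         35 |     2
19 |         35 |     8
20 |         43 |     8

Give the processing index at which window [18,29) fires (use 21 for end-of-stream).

i=0 t=1 v=6: → [0,11); WM=−∞
i=1 t=2 v=5: → [0,11); WM=−∞
i=2 t=2 v=6: → [0,11); WM=−∞
i=3 t=11 v=4: → [6,17); WM=10
i=4 t=12 v=5: → [12,23),[6,17); WM=10
i=5 t=6 v=4: → [6,17),[0,11); WM=10
i=6 t=12 v=6: → [12,23),[6,17); WM=10
i=7 t=13 v=8: → [12,23),[6,17); WM=12; [0,11) fires=6
i=8 t=19 v=1: → [18,29),[12,23); WM=12
i=9 t=20 v=8: → [18,29),[12,23); WM=12
i=10 t=24 v=5: → [24,35),[18,29); WM=12
i=11 t=27 v=9: → [24,35),[18,29); WM=26; [6,17) fires=8 [12,23) fires=8
i=12 t=30 v=3: → [30,41),[24,35); WM=26
i=13 t=30 v=7: → [30,41),[24,35); WM=26
i=14 t=30 v=9: → [30,41),[24,35); WM=26
i=15 t=30 v=9: → [30,41),[24,35); WM=29; [18,29) fires=9
i=16 t=22 v=5: DROP (t<29-4); WM=29
i=17 t=33 v=5: → [30,41),[24,35); WM=29
i=18 t=35 v=2: → [30,41); WM=29
i=19 t=35 v=8: → [30,41); WM=34
i=20 t=43 v=8: → [42,53),[36,47); WM=34

15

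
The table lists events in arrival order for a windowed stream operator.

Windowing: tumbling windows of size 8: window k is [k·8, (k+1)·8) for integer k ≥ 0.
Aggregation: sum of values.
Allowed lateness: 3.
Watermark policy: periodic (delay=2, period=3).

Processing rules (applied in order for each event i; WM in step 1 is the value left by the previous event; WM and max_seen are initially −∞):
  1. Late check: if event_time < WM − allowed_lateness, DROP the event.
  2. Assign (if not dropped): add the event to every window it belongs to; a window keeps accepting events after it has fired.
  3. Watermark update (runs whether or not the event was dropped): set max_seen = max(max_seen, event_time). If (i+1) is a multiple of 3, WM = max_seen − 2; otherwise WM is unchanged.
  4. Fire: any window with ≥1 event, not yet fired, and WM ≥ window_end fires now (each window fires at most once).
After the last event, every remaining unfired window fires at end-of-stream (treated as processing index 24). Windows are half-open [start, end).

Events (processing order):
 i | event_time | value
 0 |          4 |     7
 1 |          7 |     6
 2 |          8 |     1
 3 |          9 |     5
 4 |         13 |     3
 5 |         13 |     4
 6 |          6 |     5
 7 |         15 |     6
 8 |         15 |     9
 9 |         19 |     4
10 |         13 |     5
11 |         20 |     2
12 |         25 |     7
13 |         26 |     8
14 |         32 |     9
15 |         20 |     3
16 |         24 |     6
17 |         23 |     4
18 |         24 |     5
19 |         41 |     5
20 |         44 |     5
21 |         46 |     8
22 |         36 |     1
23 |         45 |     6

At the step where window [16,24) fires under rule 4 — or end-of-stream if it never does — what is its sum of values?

i=0 t=4 v=7: → [0,8); WM=−∞
i=1 t=7 v=6: → [0,8); WM=−∞
i=2 t=8 v=1: → [8,16); WM=6
i=3 t=9 v=5: → [8,16); WM=6
i=4 t=13 v=3: → [8,16); WM=6
i=5 t=13 v=4: → [8,16); WM=11; [0,8) fires=13
i=6 t=6 v=5: DROP (t<11-3); WM=11
i=7 t=15 v=6: → [8,16); WM=11
i=8 t=15 v=9: → [8,16); WM=13
i=9 t=19 v=4: → [16,24); WM=13
i=10 t=13 v=5: → [8,16); WM=13
i=11 t=20 v=2: → [16,24); WM=18; [8,16) fires=33
i=12 t=25 v=7: → [24,32); WM=18
i=13 t=26 v=8: → [24,32); WM=18
i=14 t=32 v=9: → [32,40); WM=30; [16,24) fires=6
i=15 t=20 v=3: DROP (t<30-3); WM=30
i=16 t=24 v=6: DROP (t<30-3); WM=30
i=17 t=23 v=4: DROP (t<30-3); WM=30
i=18 t=24 v=5: DROP (t<30-3); WM=30
i=19 t=41 v=5: → [40,48); WM=30
i=20 t=44 v=5: → [40,48); WM=42; [24,32) fires=15 [32,40) fires=9
i=21 t=46 v=8: → [40,48); WM=42
i=22 t=36 v=1: DROP (t<42-3); WM=42
i=23 t=45 v=6: → [40,48); WM=44

6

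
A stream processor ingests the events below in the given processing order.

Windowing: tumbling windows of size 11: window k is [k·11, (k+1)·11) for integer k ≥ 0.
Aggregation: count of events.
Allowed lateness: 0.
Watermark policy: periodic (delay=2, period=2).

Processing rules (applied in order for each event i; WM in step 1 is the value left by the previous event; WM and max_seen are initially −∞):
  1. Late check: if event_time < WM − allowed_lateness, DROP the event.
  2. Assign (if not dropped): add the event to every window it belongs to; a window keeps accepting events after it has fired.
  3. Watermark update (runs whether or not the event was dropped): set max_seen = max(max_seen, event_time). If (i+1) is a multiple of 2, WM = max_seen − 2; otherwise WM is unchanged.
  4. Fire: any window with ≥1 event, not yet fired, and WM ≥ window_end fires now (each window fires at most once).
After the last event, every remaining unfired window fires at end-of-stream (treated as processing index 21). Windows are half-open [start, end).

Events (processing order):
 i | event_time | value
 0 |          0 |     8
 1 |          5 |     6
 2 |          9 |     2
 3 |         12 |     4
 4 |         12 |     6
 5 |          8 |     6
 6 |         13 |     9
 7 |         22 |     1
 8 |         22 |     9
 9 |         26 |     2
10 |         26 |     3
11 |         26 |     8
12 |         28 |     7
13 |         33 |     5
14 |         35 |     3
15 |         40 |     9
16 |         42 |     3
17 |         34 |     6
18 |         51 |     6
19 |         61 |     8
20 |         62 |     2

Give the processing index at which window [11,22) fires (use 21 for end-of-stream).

9

i=0 t=0 v=8: → [0,11); WM=−∞
i=1 t=5 v=6: → [0,11); WM=3
i=2 t=9 v=2: → [0,11); WM=3
i=3 t=12 v=4: → [11,22); WM=10
i=4 t=12 v=6: → [11,22); WM=10
i=5 t=8 v=6: DROP (t<10-0); WM=10
i=6 t=13 v=9: → [11,22); WM=10
i=7 t=22 v=1: → [22,33); WM=20; [0,11) fires=3
i=8 t=22 v=9: → [22,33); WM=20
i=9 t=26 v=2: → [22,33); WM=24; [11,22) fires=3
i=10 t=26 v=3: → [22,33); WM=24
i=11 t=26 v=8: → [22,33); WM=24
i=12 t=28 v=7: → [22,33); WM=24
i=13 t=33 v=5: → [33,44); WM=31
i=14 t=35 v=3: → [33,44); WM=31
i=15 t=40 v=9: → [33,44); WM=38; [22,33) fires=6
i=16 t=42 v=3: → [33,44); WM=38
i=17 t=34 v=6: DROP (t<38-0); WM=40
i=18 t=51 v=6: → [44,55); WM=40
i=19 t=61 v=8: → [55,66); WM=59; [33,44) fires=4 [44,55) fires=1
i=20 t=62 v=2: → [55,66); WM=59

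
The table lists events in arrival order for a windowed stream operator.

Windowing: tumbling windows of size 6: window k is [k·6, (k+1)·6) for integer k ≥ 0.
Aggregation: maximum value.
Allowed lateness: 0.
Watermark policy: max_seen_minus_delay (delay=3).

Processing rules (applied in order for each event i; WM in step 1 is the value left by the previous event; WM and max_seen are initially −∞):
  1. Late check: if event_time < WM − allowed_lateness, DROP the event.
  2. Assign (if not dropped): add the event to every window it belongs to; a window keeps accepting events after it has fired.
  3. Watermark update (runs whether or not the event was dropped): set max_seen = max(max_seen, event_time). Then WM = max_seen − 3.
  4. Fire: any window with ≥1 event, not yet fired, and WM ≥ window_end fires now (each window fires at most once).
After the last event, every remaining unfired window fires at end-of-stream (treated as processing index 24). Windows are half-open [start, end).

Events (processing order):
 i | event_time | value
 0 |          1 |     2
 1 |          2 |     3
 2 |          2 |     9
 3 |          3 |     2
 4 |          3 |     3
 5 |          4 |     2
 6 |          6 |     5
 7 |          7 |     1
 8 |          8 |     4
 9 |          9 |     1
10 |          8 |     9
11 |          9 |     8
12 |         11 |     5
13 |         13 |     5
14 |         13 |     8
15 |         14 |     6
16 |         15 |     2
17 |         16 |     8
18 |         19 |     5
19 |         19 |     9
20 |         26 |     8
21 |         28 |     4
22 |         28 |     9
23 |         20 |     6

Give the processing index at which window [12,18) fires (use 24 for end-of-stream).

i=0 t=1 v=2: → [0,6); WM=-2
i=1 t=2 v=3: → [0,6); WM=-1
i=2 t=2 v=9: → [0,6); WM=-1
i=3 t=3 v=2: → [0,6); WM=0
i=4 t=3 v=3: → [0,6); WM=0
i=5 t=4 v=2: → [0,6); WM=1
i=6 t=6 v=5: → [6,12); WM=3
i=7 t=7 v=1: → [6,12); WM=4
i=8 t=8 v=4: → [6,12); WM=5
i=9 t=9 v=1: → [6,12); WM=6; [0,6) fires=9
i=10 t=8 v=9: → [6,12); WM=6
i=11 t=9 v=8: → [6,12); WM=6
i=12 t=11 v=5: → [6,12); WM=8
i=13 t=13 v=5: → [12,18); WM=10
i=14 t=13 v=8: → [12,18); WM=10
i=15 t=14 v=6: → [12,18); WM=11
i=16 t=15 v=2: → [12,18); WM=12; [6,12) fires=9
i=17 t=16 v=8: → [12,18); WM=13
i=18 t=19 v=5: → [18,24); WM=16
i=19 t=19 v=9: → [18,24); WM=16
i=20 t=26 v=8: → [24,30); WM=23; [12,18) fires=8
i=21 t=28 v=4: → [24,30); WM=25; [18,24) fires=9
i=22 t=28 v=9: → [24,30); WM=25
i=23 t=20 v=6: DROP (t<25-0); WM=25

20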